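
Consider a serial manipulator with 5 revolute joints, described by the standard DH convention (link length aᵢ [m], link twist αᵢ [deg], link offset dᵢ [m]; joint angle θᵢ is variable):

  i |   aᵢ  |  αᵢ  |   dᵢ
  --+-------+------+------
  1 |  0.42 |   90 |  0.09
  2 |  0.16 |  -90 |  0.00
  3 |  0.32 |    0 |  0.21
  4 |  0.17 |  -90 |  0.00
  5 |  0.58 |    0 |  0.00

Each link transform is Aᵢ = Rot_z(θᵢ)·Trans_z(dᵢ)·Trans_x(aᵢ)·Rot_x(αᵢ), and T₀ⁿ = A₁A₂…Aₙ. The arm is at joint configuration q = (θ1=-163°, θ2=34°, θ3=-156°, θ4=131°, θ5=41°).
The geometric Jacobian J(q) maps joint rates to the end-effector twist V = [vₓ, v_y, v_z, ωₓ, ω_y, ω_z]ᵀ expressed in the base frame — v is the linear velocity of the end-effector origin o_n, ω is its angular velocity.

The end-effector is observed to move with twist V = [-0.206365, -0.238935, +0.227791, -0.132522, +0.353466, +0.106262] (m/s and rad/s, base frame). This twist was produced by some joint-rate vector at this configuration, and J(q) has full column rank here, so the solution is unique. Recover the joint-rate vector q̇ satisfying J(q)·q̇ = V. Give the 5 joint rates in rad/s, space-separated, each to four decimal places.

o_n = [-0.9377, 0.1180, 0.1826]
J₁: ẑ×o_n = [-0.1180, -0.9377, 0.0000], ω = ẑ
J2: z=[-0.2924, 0.9563, 0.0000] o=[-0.4016, -0.1228, 0.0900] → [0.0886, 0.0271, 0.4423, -0.2924, 0.9563, 0.0000]
J3: z=[0.5348, 0.1635, 0.8290] o=[-0.5285, -0.1616, 0.1795] → [-0.2312, -0.3410, 0.2164, 0.5348, 0.1635, 0.8290]
J4: z=[0.5348, 0.1635, 0.8290] o=[-0.2225, 0.0681, 0.1901] → [-0.0426, -0.5890, 0.1436, 0.5348, 0.1635, 0.8290]
J5: z=[-0.0701, -0.9691, 0.2363] o=[-0.3656, 0.0994, 0.2763] → [0.0863, -0.1418, -0.5557, -0.0701, -0.9691, 0.2363]
q̇ = J⁺·V = [0.7720, -0.3800, 0.1780, -0.7430, -0.8350]

0.7720 -0.3800 0.1780 -0.7430 -0.8350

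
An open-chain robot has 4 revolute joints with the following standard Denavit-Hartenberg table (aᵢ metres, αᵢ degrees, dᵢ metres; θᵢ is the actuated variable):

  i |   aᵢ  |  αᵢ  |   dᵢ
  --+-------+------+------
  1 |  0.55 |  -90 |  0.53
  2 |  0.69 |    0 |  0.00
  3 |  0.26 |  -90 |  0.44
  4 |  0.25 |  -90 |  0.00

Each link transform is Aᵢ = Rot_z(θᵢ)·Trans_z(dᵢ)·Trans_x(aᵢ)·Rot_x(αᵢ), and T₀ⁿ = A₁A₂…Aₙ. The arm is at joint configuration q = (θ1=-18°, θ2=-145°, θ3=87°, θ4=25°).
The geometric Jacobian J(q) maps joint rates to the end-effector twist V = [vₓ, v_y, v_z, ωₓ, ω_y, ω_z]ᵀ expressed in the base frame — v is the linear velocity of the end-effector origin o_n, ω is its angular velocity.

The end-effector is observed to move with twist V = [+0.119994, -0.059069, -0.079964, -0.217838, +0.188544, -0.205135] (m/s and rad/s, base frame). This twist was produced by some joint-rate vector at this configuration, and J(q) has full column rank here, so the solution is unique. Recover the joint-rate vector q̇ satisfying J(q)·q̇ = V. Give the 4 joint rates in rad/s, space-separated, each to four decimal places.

o_n = [0.3341, 0.2430, 1.3384]
J₁: ẑ×o_n = [-0.2430, 0.3341, 0.0000], ω = ẑ
J2: z=[0.3090, 0.9511, 0.0000] o=[0.5231, -0.1700, 0.5300] → [0.7688, -0.2498, 0.3074, 0.3090, 0.9511, 0.0000]
J3: z=[0.3090, 0.9511, 0.0000] o=[-0.0145, 0.0047, 0.9258] → [0.3924, -0.1275, -0.2578, 0.3090, 0.9511, 0.0000]
J4: z=[0.8065, -0.2621, -0.5299] o=[0.2525, 0.3806, 1.1463] → [-0.1233, -0.1982, -0.0896, 0.8065, -0.2621, -0.5299]
q̇ = J⁺·V = [-0.3710, -0.1400, 0.2520, -0.3130]

-0.3710 -0.1400 0.2520 -0.3130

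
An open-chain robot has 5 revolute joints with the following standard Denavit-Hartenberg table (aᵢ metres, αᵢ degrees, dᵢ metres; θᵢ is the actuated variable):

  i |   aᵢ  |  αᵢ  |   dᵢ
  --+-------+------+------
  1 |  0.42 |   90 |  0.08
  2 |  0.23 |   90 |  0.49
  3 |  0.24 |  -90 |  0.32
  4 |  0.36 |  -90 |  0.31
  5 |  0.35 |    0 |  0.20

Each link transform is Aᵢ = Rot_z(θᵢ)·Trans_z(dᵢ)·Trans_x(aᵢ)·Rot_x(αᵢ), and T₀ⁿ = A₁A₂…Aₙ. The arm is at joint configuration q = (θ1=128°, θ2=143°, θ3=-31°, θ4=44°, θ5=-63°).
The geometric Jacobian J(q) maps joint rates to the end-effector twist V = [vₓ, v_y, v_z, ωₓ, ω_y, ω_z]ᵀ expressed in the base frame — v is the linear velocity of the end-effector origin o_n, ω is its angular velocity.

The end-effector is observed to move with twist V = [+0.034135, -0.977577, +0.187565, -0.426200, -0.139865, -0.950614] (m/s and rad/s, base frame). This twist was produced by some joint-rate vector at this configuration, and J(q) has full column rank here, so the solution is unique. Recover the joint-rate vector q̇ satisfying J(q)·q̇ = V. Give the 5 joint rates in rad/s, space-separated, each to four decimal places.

-0.7930 0.1270 -0.1350 -0.5820 -0.1400

o_n = [0.8938, 0.1208, 0.5086]
J₁: ẑ×o_n = [-0.1208, 0.8938, 0.0000], ω = ẑ
J2: z=[0.7880, 0.6157, 0.0000] o=[-0.2586, 0.3310, 0.0800] → [0.2639, -0.3378, -0.8751, 0.7880, 0.6157, 0.0000]
J3: z=[-0.3705, 0.4742, 0.7986] o=[0.2406, 0.4879, 0.2184] → [0.4308, 0.6292, -0.1738, -0.3705, 0.4742, 0.7986]
J4: z=[0.9287, 0.2036, 0.3100] o=[0.1258, 0.4341, 0.5978] → [0.0790, 0.3208, -0.4473, 0.9287, 0.2036, 0.3100]
J5: z=[0.2557, 0.2539, -0.9328] o=[0.5104, 0.1568, 0.6277] → [-0.0638, -0.3272, -0.1065, 0.2557, 0.2539, -0.9328]
q̇ = J⁺·V = [-0.7930, 0.1270, -0.1350, -0.5820, -0.1400]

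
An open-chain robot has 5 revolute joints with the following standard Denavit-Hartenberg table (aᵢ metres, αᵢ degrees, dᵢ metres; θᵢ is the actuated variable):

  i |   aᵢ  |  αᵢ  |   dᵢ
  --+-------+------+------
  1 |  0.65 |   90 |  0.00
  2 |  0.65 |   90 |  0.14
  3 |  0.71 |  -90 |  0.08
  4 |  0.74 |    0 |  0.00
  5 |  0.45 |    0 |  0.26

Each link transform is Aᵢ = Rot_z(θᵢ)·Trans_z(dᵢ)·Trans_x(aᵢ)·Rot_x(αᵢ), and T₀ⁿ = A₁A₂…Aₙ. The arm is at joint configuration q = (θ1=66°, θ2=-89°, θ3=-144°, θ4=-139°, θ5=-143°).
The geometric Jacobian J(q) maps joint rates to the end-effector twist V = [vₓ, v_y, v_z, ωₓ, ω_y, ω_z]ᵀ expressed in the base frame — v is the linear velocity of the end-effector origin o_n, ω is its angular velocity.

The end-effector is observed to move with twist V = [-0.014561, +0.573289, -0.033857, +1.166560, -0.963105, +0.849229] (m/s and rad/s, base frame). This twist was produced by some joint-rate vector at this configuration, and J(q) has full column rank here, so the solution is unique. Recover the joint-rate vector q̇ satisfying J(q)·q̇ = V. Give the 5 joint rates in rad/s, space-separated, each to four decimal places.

0.2020 0.5570 0.3940 -0.5870 -0.5260

o_n = [0.0218, 0.5762, -0.6066]
J₁: ẑ×o_n = [-0.5762, 0.0218, 0.0000], ω = ẑ
J2: z=[0.9135, -0.4067, 0.0000] o=[0.2644, 0.5938, 0.0000] → [0.2467, 0.5542, -0.1147, 0.9135, -0.4067, 0.0000]
J3: z=[-0.4067, -0.9134, -0.0175] o=[0.3969, 0.5472, -0.6499] → [-0.0390, 0.0241, -0.3543, -0.4067, -0.9134, -0.0175]
J4: z=[-0.7349, 0.3384, -0.5877] o=[-0.0210, 0.6347, -0.0770] → [-0.2137, -0.4144, 0.0285, -0.7349, 0.3384, -0.5877]
J5: z=[-0.7349, 0.3384, -0.5877] o=[0.0847, 0.0650, -0.5372] → [0.2769, -0.0141, -0.3544, -0.7349, 0.3384, -0.5877]
q̇ = J⁺·V = [0.2020, 0.5570, 0.3940, -0.5870, -0.5260]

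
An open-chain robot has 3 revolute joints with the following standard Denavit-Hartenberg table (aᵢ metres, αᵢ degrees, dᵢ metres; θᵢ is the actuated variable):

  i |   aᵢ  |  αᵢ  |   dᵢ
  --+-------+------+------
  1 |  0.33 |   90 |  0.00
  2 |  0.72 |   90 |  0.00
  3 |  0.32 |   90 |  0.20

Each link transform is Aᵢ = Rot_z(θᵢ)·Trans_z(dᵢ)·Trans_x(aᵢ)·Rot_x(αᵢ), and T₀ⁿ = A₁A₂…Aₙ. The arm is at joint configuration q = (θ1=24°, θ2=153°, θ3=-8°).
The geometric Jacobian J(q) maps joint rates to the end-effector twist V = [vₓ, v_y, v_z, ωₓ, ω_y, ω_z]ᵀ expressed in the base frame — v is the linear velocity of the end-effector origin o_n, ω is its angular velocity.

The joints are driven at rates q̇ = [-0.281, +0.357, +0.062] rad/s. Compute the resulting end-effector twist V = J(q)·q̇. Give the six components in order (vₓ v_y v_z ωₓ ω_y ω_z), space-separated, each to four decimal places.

o_n = [-0.4777, -0.1639, 0.6489]
J₁: ẑ×o_n = [0.1639, -0.4777, 0.0000], ω = ẑ
J2: z=[0.4067, -0.9135, 0.0000] o=[0.3015, 0.1342, 0.0000] → [-0.5928, -0.2639, -0.8331, 0.4067, -0.9135, 0.0000]
J3: z=[0.4147, 0.1847, 0.8910] o=[-0.2846, -0.1267, 0.3269] → [0.0926, -0.3056, 0.0202, 0.4147, 0.1847, 0.8910]
V = J·q̇ = [-0.2520, 0.0211, -0.2962, 0.1709, -0.3147, -0.2258]

-0.2520 0.0211 -0.2962 0.1709 -0.3147 -0.2258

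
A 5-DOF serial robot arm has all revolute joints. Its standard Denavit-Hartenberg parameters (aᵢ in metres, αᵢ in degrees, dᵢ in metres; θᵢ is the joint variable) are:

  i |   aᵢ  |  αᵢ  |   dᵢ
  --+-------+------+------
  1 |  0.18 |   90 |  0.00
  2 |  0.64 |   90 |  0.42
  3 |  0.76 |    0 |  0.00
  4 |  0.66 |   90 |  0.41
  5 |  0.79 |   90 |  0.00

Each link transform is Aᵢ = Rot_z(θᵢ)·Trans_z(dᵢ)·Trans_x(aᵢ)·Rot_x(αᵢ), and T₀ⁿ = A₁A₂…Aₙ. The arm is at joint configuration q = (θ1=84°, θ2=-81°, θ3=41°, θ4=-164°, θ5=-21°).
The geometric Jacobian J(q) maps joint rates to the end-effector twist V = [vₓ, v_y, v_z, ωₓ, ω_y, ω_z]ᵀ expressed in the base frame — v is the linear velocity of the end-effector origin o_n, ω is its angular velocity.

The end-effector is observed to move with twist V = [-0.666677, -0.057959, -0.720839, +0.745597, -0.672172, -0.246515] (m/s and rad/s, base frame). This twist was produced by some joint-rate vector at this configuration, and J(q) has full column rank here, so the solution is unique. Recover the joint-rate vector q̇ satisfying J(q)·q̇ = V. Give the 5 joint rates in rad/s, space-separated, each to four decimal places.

o_n = [-0.2390, 0.1513, -0.4667]
J₁: ẑ×o_n = [-0.1513, -0.2390, 0.0000], ω = ẑ
J2: z=[0.9945, -0.1045, 0.0000] o=[0.0188, 0.1790, 0.0000] → [0.0488, 0.4642, -0.0546, 0.9945, -0.1045, 0.0000]
J3: z=[-0.1032, -0.9823, -0.1564] o=[0.4470, 0.2347, -0.6321] → [-0.1755, 0.1244, -0.6652, -0.1032, -0.9823, -0.1564]
J4: z=[-0.1032, -0.9823, -0.1564] o=[0.9522, 0.2718, -1.1986] → [-0.7378, 0.2619, -1.1576, -0.1032, -0.9823, -0.1564]
J5: z=[0.5279, -0.1874, 0.8283] o=[0.3535, -0.1290, -0.9077] → [-0.3148, -0.7236, 0.0369, 0.5279, -0.1874, 0.8283]
q̇ = J⁺·V = [-0.8620, 0.3570, -0.3420, 0.8290, 0.8350]

-0.8620 0.3570 -0.3420 0.8290 0.8350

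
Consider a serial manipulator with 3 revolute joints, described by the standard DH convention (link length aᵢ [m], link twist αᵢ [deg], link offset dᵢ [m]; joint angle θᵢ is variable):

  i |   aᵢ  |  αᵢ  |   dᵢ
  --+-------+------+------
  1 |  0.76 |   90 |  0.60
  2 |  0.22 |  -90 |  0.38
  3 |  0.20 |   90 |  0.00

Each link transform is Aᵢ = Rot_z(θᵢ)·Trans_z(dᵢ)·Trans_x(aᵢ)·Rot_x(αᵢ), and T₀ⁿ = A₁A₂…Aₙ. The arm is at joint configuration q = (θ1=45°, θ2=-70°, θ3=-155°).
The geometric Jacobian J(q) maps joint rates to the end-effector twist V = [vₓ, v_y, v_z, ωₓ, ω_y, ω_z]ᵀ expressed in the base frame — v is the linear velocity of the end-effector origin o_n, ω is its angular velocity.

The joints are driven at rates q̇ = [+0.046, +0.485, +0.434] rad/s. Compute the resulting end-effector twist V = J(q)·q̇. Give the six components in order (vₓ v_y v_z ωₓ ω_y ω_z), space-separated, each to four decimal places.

0.0669 0.0060 -0.0280 0.6313 -0.0546 0.1944

o_n = [0.8752, 0.2183, 0.5636]
J₁: ẑ×o_n = [-0.2183, 0.8752, 0.0000], ω = ẑ
J2: z=[0.7071, -0.7071, 0.0000] o=[0.5374, 0.5374, 0.6000] → [0.0257, 0.0257, 0.0132, 0.7071, -0.7071, 0.0000]
J3: z=[0.6645, 0.6645, 0.3420] o=[0.8593, 0.3219, 0.3933] → [0.1486, -0.1077, -0.0794, 0.6645, 0.6645, 0.3420]
V = J·q̇ = [0.0669, 0.0060, -0.0280, 0.6313, -0.0546, 0.1944]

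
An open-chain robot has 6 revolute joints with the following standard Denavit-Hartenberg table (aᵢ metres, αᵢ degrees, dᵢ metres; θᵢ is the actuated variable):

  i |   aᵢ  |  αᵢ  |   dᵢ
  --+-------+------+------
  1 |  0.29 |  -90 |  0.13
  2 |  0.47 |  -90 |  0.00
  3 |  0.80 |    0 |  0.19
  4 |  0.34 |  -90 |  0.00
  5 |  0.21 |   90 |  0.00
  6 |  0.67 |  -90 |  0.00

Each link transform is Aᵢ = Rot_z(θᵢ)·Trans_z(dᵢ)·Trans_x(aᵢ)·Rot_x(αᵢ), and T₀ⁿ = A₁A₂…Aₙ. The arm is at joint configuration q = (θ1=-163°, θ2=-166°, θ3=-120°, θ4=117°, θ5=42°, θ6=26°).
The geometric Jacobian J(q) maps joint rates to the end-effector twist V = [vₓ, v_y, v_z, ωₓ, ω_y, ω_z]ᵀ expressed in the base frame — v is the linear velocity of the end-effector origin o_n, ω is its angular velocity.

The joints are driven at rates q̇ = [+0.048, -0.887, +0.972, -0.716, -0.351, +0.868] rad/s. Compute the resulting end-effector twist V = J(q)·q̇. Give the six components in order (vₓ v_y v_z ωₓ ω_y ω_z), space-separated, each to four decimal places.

o_n = [0.8892, -0.1975, 0.0356]
J₁: ẑ×o_n = [0.1975, 0.8892, -0.0000], ω = ẑ
J2: z=[0.2924, -0.9563, 0.0000] o=[-0.2773, -0.0848, 0.1300] → [0.0902, 0.0276, 1.0826, 0.2924, -0.9563, 0.0000]
J3: z=[-0.2314, -0.0707, 0.9703] o=[0.1588, 0.0485, 0.2437] → [0.2535, 0.6606, 0.1086, -0.2314, -0.0707, 0.9703]
J4: z=[-0.2314, -0.0707, 0.9703] o=[-0.0538, -0.7409, 0.3313] → [-0.5063, 0.8466, -0.0590, -0.2314, -0.0707, 0.9703]
J5: z=[-0.2434, 0.9698, 0.0127] o=[0.2665, -0.6616, 0.4134] → [-0.3723, -0.0841, -0.7169, -0.2434, 0.9698, 0.0127]
J6: z=[0.4583, 0.1035, 0.8827] o=[0.4460, -0.6153, 0.3148] → [-0.3976, 0.5192, 0.1456, 0.4583, 0.1035, 0.8827]
V = J·q̇ = [0.3239, 0.5344, -0.4345, 0.1647, 0.5796, 1.0582]

0.3239 0.5344 -0.4345 0.1647 0.5796 1.0582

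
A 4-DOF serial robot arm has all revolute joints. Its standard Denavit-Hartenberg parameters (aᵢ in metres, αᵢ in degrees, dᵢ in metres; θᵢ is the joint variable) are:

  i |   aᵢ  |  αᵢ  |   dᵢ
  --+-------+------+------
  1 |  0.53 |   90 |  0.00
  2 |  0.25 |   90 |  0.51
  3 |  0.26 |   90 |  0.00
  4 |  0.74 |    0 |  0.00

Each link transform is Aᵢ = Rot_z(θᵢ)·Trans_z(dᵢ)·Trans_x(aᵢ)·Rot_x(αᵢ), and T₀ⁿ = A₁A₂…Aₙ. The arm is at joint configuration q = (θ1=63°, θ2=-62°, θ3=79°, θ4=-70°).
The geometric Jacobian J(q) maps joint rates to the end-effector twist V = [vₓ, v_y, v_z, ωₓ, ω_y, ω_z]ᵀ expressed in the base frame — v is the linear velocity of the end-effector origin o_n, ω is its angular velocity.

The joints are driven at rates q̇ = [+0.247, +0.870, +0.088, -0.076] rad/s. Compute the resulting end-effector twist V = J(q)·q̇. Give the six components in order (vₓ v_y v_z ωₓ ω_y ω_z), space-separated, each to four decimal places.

-0.2241 0.3668 0.7333 0.7369 -0.5020 0.2716

o_n = [1.4967, 0.7046, 0.0193]
J₁: ẑ×o_n = [-0.7046, 1.4967, 0.0000], ω = ẑ
J2: z=[0.8910, -0.4540, 0.0000] o=[0.2406, 0.4722, 0.0000] → [-0.0088, -0.0172, 0.7773, 0.8910, -0.4540, 0.0000]
J3: z=[-0.4008, -0.7867, -0.4695] o=[0.7483, 0.3453, -0.2207] → [-0.0201, -0.2551, 0.4447, -0.4008, -0.7867, -0.4695]
J4: z=[0.0392, 0.4972, -0.8667] o=[0.9863, 0.2502, -0.2645] → [0.5350, -0.4535, -0.2360, 0.0392, 0.4972, -0.8667]
V = J·q̇ = [-0.2241, 0.3668, 0.7333, 0.7369, -0.5020, 0.2716]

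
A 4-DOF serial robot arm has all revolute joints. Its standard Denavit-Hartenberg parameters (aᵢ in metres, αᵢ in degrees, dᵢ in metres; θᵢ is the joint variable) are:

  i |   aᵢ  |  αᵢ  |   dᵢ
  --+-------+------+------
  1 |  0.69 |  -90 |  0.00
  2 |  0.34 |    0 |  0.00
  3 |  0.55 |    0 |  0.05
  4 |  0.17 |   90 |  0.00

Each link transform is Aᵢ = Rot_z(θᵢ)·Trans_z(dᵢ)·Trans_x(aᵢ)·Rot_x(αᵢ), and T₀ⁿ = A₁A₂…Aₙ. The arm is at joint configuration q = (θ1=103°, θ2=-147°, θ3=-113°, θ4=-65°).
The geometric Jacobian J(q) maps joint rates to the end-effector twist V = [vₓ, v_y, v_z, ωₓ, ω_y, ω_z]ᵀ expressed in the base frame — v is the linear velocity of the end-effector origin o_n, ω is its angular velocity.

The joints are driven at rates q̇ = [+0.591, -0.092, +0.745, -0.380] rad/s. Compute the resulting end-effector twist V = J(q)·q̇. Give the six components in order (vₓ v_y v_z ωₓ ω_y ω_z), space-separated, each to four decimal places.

-0.1623 -0.4756 -0.0019 -0.2660 -0.0614 0.5910

o_n = [-0.1496, 0.4259, -0.4540]
J₁: ẑ×o_n = [-0.4259, -0.1496, 0.0000], ω = ẑ
J2: z=[-0.9744, -0.2250, 0.0000] o=[-0.1552, 0.6723, 0.0000] → [0.1021, -0.4423, 0.2414, -0.9744, -0.2250, 0.0000]
J3: z=[-0.9744, -0.2250, 0.0000] o=[-0.0911, 0.3945, 0.1852] → [0.1438, -0.6228, -0.0437, -0.9744, -0.2250, 0.0000]
J4: z=[-0.9744, -0.2250, 0.0000] o=[-0.1183, 0.2902, -0.3565] → [0.0219, -0.0950, -0.1393, -0.9744, -0.2250, 0.0000]
V = J·q̇ = [-0.1623, -0.4756, -0.0019, -0.2660, -0.0614, 0.5910]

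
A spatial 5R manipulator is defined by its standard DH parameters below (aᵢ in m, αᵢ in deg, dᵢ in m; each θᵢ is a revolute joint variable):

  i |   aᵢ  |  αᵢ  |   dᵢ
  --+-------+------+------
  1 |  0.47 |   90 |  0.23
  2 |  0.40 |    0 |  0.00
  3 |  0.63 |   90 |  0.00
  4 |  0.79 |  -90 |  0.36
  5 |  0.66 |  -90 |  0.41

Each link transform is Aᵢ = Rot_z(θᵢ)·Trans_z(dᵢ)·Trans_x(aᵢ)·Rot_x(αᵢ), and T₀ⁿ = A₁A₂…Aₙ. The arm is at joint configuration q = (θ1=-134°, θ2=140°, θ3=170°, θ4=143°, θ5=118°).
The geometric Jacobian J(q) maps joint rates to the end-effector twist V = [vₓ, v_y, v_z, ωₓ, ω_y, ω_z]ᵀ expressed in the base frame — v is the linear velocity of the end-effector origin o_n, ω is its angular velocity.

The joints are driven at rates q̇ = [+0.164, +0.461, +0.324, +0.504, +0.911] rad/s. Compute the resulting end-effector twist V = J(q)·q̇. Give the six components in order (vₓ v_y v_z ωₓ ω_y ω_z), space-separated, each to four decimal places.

0.6148 -0.3594 -0.5285 0.4717 0.5711 0.2600

o_n = [-0.2044, -0.2670, 0.6305]
J₁: ẑ×o_n = [0.2670, -0.2044, 0.0000], ω = ẑ
J2: z=[-0.7193, 0.6947, 0.0000] o=[-0.3265, -0.3381, 0.2300] → [0.2782, 0.2881, -0.1359, -0.7193, 0.6947, 0.0000]
J3: z=[-0.7193, 0.6947, 0.0000] o=[-0.1136, -0.1177, 0.4871] → [0.0996, 0.1031, 0.1705, -0.7193, 0.6947, 0.0000]
J4: z=[0.5321, 0.5510, -0.6428] o=[-0.3949, -0.4090, 0.0045] → [0.4362, -0.4556, -0.0295, 0.5321, 0.5510, -0.6428]
J5: z=[0.8432, -0.2765, 0.4610] o=[-0.2637, 0.4114, 0.2564] → [0.2094, -0.2881, -0.5557, 0.8432, -0.2765, 0.4610]
V = J·q̇ = [0.6148, -0.3594, -0.5285, 0.4717, 0.5711, 0.2600]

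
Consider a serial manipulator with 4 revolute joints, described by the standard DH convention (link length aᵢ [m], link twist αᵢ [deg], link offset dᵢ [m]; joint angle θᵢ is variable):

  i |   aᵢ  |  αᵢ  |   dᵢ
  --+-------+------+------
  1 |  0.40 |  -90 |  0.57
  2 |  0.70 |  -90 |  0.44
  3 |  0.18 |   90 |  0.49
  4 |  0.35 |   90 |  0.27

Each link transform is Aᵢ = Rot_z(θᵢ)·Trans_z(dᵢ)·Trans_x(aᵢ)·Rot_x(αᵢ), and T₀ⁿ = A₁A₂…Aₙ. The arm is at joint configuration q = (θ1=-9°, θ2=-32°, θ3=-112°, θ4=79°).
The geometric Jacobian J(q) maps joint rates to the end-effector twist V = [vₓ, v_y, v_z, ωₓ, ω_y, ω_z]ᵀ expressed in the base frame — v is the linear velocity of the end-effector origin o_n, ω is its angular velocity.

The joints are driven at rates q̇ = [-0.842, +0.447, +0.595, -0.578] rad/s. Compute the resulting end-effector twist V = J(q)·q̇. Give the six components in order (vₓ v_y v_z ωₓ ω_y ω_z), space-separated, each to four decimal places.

0.1346 -0.6042 -0.2993 0.8641 0.5349 -1.0626

o_n = [1.2194, 0.3816, 0.0524]
J₁: ẑ×o_n = [-0.3816, 1.2194, 0.0000], ω = ẑ
J2: z=[0.1564, 0.9877, 0.0000] o=[0.3951, -0.0626, 0.5700] → [-0.5112, 0.0810, -0.7447, 0.1564, 0.9877, 0.0000]
J3: z=[0.5234, -0.0829, -0.8480] o=[1.0502, 0.2791, 0.9409] → [0.1606, 0.3216, 0.0677, 0.5234, -0.0829, -0.8480]
J4: z=[-0.8352, -0.2470, -0.4913] o=[1.2763, 0.4123, 0.4897] → [0.0929, -0.3372, 0.0116, -0.8352, -0.2470, -0.4913]
V = J·q̇ = [0.1346, -0.6042, -0.2993, 0.8641, 0.5349, -1.0626]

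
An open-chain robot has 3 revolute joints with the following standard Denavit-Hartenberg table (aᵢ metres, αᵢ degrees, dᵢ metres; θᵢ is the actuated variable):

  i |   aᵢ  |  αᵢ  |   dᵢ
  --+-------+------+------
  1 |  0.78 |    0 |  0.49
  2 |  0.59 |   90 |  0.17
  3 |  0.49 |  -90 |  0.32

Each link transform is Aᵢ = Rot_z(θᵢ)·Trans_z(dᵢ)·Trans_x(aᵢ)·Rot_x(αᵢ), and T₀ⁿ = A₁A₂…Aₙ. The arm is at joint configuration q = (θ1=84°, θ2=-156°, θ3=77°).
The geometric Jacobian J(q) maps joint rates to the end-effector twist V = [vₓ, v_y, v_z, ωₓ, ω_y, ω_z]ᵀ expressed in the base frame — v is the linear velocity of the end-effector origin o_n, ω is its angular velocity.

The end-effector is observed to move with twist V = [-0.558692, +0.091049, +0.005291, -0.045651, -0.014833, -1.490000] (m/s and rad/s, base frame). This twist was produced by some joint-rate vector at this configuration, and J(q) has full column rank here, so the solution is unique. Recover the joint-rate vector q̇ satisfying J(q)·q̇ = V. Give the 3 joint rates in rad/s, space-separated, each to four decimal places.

-0.7580 -0.7320 0.0480

o_n = [-0.0064, 0.0109, 1.1374]
J₁: ẑ×o_n = [-0.0109, -0.0064, 0.0000], ω = ẑ
J2: z=[0.0000, 0.0000, 1.0000] o=[0.0815, 0.7757, 0.4900] → [0.7648, -0.0880, 0.0000, 0.0000, 0.0000, 1.0000]
J3: z=[-0.9511, -0.3090, 0.0000] o=[0.2639, 0.2146, 0.6600] → [-0.1475, 0.4541, 0.1102, -0.9511, -0.3090, 0.0000]
q̇ = J⁺·V = [-0.7580, -0.7320, 0.0480]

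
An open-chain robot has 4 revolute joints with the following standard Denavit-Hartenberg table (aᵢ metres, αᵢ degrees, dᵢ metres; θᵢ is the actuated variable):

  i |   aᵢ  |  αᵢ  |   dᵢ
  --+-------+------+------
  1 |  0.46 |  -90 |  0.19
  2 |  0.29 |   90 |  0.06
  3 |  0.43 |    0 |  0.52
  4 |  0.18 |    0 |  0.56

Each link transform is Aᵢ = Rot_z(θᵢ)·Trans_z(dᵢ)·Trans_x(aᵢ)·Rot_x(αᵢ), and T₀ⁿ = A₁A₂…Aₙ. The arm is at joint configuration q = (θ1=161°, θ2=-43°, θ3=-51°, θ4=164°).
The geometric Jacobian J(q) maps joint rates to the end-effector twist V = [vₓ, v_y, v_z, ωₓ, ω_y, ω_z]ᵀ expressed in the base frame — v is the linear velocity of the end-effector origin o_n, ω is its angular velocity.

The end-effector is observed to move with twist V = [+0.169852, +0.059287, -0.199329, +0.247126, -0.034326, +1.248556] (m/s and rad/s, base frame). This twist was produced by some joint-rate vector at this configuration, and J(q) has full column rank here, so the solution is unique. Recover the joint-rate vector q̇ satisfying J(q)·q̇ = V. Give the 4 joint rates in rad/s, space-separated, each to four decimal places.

o_n = [-0.0422, 0.1293, 1.3142]
J₁: ẑ×o_n = [-0.1293, -0.0422, 0.0000], ω = ẑ
J2: z=[-0.3256, -0.9455, 0.0000] o=[-0.4349, 0.1498, 0.1900] → [-1.0630, 0.3660, 0.3780, -0.3256, -0.9455, 0.0000]
J3: z=[0.6448, -0.2220, 0.7314] o=[-0.6550, 0.1621, 0.3878] → [-0.1817, -0.1492, 0.1149, 0.6448, -0.2220, 0.7314]
J4: z=[0.6448, -0.2220, 0.7314] o=[-0.3980, 0.4270, 0.9526] → [0.1375, 0.0270, -0.1130, 0.6448, -0.2220, 0.7314]
q̇ = J⁺·V = [0.9860, -0.0480, -0.6170, 0.9760]

0.9860 -0.0480 -0.6170 0.9760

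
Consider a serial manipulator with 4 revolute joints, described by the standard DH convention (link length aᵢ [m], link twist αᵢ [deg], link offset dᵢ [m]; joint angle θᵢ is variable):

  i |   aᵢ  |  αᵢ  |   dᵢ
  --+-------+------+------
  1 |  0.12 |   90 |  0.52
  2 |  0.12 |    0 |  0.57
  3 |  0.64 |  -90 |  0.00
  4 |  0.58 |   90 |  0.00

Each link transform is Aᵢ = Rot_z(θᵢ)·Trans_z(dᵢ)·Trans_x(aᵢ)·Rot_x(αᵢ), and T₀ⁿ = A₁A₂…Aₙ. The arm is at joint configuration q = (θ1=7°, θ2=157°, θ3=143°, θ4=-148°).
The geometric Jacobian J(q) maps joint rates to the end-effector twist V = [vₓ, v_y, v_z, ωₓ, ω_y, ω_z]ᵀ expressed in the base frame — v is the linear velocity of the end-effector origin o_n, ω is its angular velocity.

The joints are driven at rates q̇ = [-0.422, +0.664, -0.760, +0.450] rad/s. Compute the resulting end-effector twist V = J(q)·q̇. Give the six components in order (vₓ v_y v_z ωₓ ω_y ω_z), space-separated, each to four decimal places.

o_n = [0.1899, -0.8606, 0.4386]
J₁: ẑ×o_n = [0.8606, 0.1899, -0.0000], ω = ẑ
J2: z=[0.1219, -0.9925, 0.0000] o=[0.1191, 0.0146, 0.5200] → [0.0808, 0.0099, -0.0364, 0.1219, -0.9925, 0.0000]
J3: z=[0.1219, -0.9925, 0.0000] o=[0.0789, -0.5646, 0.5669] → [0.1273, 0.0156, 0.0741, 0.1219, -0.9925, 0.0000]
J4: z=[0.8596, 0.1055, 0.5000] o=[0.3965, -0.5256, 0.0126] → [0.2125, -0.4695, -0.2662, 0.8596, 0.1055, 0.5000]
V = J·q̇ = [-0.3107, -0.2967, -0.2002, 0.3751, 0.1428, -0.1970]

-0.3107 -0.2967 -0.2002 0.3751 0.1428 -0.1970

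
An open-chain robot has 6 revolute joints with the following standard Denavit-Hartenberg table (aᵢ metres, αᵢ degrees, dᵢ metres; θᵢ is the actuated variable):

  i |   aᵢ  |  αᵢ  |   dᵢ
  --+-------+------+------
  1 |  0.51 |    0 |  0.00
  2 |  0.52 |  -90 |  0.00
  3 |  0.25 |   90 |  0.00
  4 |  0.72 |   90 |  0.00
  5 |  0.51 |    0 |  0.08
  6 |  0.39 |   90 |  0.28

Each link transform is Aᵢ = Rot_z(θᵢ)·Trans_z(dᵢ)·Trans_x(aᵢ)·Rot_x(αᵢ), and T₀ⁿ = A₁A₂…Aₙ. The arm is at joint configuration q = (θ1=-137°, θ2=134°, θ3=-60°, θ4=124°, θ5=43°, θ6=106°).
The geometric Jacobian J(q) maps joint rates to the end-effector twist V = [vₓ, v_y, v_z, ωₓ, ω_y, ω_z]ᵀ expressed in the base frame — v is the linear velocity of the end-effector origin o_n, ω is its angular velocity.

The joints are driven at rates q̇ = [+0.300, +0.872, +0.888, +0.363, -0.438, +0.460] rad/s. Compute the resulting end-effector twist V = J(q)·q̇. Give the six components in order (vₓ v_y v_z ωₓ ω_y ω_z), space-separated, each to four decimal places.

-0.5623 0.1256 -0.0512 -0.2577 0.9150 1.3693

o_n = [-0.2228, 0.4757, 0.3819]
J₁: ẑ×o_n = [-0.4757, -0.2228, 0.0000], ω = ẑ
J2: z=[0.0000, 0.0000, 1.0000] o=[-0.3730, -0.3478, 0.0000] → [-0.8236, 0.1502, 0.0000, 0.0000, 0.0000, 1.0000]
J3: z=[0.0523, 0.9986, 0.0000] o=[0.1463, -0.3750, 0.0000] → [0.3814, -0.0200, 0.4131, 0.0523, 0.9986, 0.0000]
J4: z=[-0.8648, 0.0453, 0.5000] o=[0.2711, -0.3816, 0.2165] → [-0.4212, -0.1039, -0.7191, -0.8648, 0.0453, 0.5000]
J5: z=[0.4432, 0.5367, 0.7180] o=[0.1013, 0.2250, -0.1322] → [0.0959, -0.4605, 0.2851, 0.4432, 0.5367, 0.7180]
J6: z=[0.4432, 0.5367, 0.7180] o=[-0.2520, 0.5980, -0.0815] → [0.3365, -0.1844, -0.0699, 0.4432, 0.5367, 0.7180]
V = J·q̇ = [-0.5623, 0.1256, -0.0512, -0.2577, 0.9150, 1.3693]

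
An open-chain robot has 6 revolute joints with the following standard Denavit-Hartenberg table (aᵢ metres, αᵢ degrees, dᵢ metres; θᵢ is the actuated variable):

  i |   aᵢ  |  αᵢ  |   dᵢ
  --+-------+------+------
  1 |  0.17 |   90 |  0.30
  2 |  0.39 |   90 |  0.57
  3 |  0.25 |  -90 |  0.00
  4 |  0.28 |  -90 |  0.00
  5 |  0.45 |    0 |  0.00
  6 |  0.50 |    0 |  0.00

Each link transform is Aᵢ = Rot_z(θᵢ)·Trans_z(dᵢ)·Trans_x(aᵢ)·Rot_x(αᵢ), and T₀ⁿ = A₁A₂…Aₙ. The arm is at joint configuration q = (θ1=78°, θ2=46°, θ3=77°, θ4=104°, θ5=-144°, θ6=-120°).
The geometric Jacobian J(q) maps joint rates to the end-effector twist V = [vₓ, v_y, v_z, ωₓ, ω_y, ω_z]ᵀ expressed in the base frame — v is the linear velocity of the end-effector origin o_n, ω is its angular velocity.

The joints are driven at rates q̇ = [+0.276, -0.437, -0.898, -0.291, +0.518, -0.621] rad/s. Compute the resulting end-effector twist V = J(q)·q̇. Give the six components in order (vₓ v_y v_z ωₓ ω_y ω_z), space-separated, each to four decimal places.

o_n = [0.9294, 0.5568, 0.6976]
J₁: ẑ×o_n = [-0.5568, 0.9294, 0.0000], ω = ẑ
J2: z=[0.9781, -0.2079, 0.0000] o=[0.0353, 0.1663, 0.3000] → [-0.0827, -0.3889, 0.5678, 0.9781, -0.2079, 0.0000]
J3: z=[0.1496, 0.7036, -0.6947] o=[0.6492, 0.3128, 0.5805] → [0.2518, -0.2122, -0.1607, 0.1496, 0.7036, -0.6947]
J4: z=[0.0793, -0.7088, -0.7009] o=[0.8956, 0.3003, 0.6210] → [0.1254, -0.0298, 0.0443, 0.0793, -0.7088, -0.7009]
J5: z=[-0.9201, 0.2185, -0.3251] o=[0.7882, 0.1125, 0.7988] → [0.1223, -0.1390, -0.4396, -0.9201, 0.2185, -0.3251]
J6: z=[-0.9201, 0.2185, -0.3251] o=[0.9488, 0.1692, 0.3822] → [0.1949, 0.2965, -0.3523, -0.9201, 0.2185, -0.3251]
V = J·q̇ = [-0.4379, 0.3696, -0.1256, -0.4901, -0.3572, 1.1372]

-0.4379 0.3696 -0.1256 -0.4901 -0.3572 1.1372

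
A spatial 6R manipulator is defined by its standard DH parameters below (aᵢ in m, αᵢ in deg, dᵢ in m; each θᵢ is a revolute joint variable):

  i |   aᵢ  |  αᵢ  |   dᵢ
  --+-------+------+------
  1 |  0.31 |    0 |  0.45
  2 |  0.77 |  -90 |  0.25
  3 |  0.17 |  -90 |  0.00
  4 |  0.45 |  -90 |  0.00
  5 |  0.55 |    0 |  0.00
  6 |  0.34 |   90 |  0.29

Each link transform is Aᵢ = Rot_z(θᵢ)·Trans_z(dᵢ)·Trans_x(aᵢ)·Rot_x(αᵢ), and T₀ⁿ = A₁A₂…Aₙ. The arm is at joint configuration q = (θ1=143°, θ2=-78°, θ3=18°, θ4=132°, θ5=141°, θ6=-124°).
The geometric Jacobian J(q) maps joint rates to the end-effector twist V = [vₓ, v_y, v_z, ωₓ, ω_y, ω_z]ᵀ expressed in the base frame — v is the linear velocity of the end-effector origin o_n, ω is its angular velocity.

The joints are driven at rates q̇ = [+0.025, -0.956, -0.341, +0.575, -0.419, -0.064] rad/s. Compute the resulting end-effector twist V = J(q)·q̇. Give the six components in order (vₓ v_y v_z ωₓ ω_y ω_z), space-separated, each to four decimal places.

o_n = [0.0825, 0.7422, 1.2097]
J₁: ẑ×o_n = [-0.7422, 0.0825, 0.0000], ω = ẑ
J2: z=[0.0000, 0.0000, 1.0000] o=[-0.2476, 0.1866, 0.4500] → [-0.5557, 0.3301, 0.0000, 0.0000, 0.0000, 1.0000]
J3: z=[-0.9063, 0.4226, 0.0000] o=[0.0778, 0.8844, 0.7000] → [0.2154, 0.4619, 0.1269, -0.9063, 0.4226, 0.0000]
J4: z=[-0.1306, -0.2801, -0.9511] o=[0.1462, 1.0310, 0.6475] → [-0.4321, 0.1339, 0.0199, -0.1306, -0.2801, -0.9511]
J5: z=[-0.9051, -0.3578, 0.2296] o=[0.3282, 0.6301, 0.7405] → [-0.1936, 0.3682, -0.1894, -0.9051, -0.3578, 0.2296]
J6: z=[-0.9051, -0.3578, 0.2296] o=[0.2005, 1.1078, 0.9813] → [0.0022, 0.1796, 0.2887, -0.9051, -0.3578, 0.2296]
V = J·q̇ = [0.2718, -0.5598, 0.0291, 0.6711, -0.1323, -1.5888]

0.2718 -0.5598 0.0291 0.6711 -0.1323 -1.5888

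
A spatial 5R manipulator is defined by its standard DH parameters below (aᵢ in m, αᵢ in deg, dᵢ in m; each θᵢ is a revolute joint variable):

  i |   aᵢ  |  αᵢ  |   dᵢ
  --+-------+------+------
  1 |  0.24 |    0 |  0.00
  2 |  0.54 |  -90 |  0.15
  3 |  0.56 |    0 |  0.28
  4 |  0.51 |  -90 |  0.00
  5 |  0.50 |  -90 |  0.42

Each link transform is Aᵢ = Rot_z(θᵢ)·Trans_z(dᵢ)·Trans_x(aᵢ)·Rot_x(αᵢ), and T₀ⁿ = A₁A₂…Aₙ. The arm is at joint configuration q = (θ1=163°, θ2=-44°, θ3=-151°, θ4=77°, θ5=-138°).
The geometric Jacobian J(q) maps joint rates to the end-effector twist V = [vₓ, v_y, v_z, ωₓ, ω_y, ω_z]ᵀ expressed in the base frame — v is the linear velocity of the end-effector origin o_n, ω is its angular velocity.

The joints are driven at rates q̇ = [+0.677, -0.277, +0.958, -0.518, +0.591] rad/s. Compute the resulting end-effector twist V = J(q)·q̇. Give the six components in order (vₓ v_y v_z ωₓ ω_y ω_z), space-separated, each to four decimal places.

o_n = [-1.0056, 0.2026, 0.4388]
J₁: ẑ×o_n = [-0.2026, -1.0056, 0.0000], ω = ẑ
J2: z=[0.0000, 0.0000, 1.0000] o=[-0.2295, 0.0702, 0.0000] → [-0.1325, -0.7761, 0.0000, 0.0000, 0.0000, 1.0000]
J3: z=[-0.8746, -0.4848, 0.0000] o=[-0.4913, 0.5425, 0.1500] → [-0.1400, 0.2526, 0.0479, -0.8746, -0.4848, 0.0000]
J4: z=[-0.8746, -0.4848, 0.0000] o=[-0.4988, -0.0217, 0.4215] → [-0.0084, 0.0151, -0.4419, -0.8746, -0.4848, 0.0000]
J5: z=[-0.4660, 0.8407, -0.2756] o=[-0.5669, 0.1013, 0.9117] → [-0.3697, -0.0995, 0.3216, -0.4660, 0.8407, -0.2756]
V = J·q̇ = [-0.4488, -0.2905, 0.4649, -0.6603, 0.2836, 0.2371]

-0.4488 -0.2905 0.4649 -0.6603 0.2836 0.2371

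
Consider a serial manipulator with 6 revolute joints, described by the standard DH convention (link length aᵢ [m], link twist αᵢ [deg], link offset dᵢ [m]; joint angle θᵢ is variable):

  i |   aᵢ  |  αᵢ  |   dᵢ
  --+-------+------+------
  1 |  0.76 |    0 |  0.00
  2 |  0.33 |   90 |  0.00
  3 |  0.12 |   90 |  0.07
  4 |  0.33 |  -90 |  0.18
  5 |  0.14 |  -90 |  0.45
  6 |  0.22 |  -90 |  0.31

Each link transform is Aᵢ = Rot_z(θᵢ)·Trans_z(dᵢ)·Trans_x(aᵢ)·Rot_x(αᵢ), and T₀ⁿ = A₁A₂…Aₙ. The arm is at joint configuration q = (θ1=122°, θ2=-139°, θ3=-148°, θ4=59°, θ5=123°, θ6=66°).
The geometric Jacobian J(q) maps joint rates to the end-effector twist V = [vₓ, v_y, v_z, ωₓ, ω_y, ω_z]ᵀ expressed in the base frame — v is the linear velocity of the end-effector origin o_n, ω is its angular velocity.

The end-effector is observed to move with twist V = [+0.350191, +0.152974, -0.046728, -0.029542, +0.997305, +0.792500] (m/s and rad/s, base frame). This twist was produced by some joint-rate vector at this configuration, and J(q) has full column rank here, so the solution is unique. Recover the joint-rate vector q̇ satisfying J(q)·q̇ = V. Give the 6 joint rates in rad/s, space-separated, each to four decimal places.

o_n = [-0.1118, 0.3975, 0.1971]
J₁: ẑ×o_n = [-0.3975, -0.1118, 0.0000], ω = ẑ
J2: z=[0.0000, 0.0000, 1.0000] o=[-0.4027, 0.6445, 0.0000] → [0.2470, 0.2909, -0.0000, 0.0000, 0.0000, 1.0000]
J3: z=[-0.2924, -0.9563, 0.0000] o=[-0.0872, 0.5480, 0.0000] → [-0.1885, 0.0576, 0.0204, -0.2924, -0.9563, 0.0000]
J4: z=[-0.5068, 0.1549, 0.8480] o=[-0.2049, 0.5108, -0.0636] → [0.1365, 0.2111, 0.0430, -0.5068, 0.1549, 0.8480]
J5: z=[0.5446, -0.7051, 0.4542] o=[-0.5167, 0.3104, -0.0010] → [-0.1793, 0.0760, 0.3329, 0.5446, -0.7051, 0.4542]
J6: z=[0.2845, 0.6648, 0.6908] o=[-0.1612, 0.0277, 0.1246] → [-0.2073, 0.0135, 0.0724, 0.2845, 0.6648, 0.6908]
q̇ = J⁺·V = [0.0640, 0.4620, -0.9110, 0.4200, -0.1290, -0.0450]

0.0640 0.4620 -0.9110 0.4200 -0.1290 -0.0450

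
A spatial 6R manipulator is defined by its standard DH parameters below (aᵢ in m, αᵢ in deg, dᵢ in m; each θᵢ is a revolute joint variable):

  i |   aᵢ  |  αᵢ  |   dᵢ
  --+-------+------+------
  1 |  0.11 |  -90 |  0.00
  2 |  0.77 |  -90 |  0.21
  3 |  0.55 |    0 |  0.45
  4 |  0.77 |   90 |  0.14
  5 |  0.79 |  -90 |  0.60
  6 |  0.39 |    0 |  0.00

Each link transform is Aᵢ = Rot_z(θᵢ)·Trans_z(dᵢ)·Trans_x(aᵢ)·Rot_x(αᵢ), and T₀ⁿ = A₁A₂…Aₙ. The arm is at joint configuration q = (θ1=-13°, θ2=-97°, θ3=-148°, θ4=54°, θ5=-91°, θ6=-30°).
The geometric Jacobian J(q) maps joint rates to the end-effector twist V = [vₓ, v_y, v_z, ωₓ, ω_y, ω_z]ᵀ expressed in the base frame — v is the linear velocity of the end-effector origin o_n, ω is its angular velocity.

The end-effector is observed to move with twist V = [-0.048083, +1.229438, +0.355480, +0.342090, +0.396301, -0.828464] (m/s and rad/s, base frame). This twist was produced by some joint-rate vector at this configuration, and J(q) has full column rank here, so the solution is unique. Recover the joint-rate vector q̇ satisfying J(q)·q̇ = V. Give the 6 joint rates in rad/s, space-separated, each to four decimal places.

-0.0250 0.5460 0.2620 -0.1180 0.8310 -0.0250

o_n = [-0.0797, 1.2443, -0.6033]
J₁: ẑ×o_n = [-1.2443, -0.0797, 0.0000], ω = ẑ
J2: z=[0.2250, 0.9744, 0.0000] o=[0.1072, -0.0247, 0.0000] → [-0.5878, 0.1357, 0.4675, 0.2250, 0.9744, 0.0000]
J3: z=[0.9671, -0.2233, 0.1219] o=[0.0630, 0.2010, 0.7643] → [0.1782, 1.3052, 0.9772, 0.9671, -0.2233, 0.1219]
J4: z=[0.9671, -0.2233, 0.1219] o=[0.6191, 0.3717, 0.3562] → [0.1079, 0.8427, 0.6879, 0.9671, -0.2233, 0.1219]
J5: z=[0.1028, -0.0953, -0.9901] o=[0.9337, 1.0874, 0.3199] → [0.2433, 1.0982, -0.0805, 0.1028, -0.0953, -0.9901]
J6: z=[0.2158, 0.9738, -0.0714] o=[0.2282, 1.1932, -0.3695] → [-0.2241, 0.0724, 0.3109, 0.2158, 0.9738, -0.0714]
q̇ = J⁺·V = [-0.0250, 0.5460, 0.2620, -0.1180, 0.8310, -0.0250]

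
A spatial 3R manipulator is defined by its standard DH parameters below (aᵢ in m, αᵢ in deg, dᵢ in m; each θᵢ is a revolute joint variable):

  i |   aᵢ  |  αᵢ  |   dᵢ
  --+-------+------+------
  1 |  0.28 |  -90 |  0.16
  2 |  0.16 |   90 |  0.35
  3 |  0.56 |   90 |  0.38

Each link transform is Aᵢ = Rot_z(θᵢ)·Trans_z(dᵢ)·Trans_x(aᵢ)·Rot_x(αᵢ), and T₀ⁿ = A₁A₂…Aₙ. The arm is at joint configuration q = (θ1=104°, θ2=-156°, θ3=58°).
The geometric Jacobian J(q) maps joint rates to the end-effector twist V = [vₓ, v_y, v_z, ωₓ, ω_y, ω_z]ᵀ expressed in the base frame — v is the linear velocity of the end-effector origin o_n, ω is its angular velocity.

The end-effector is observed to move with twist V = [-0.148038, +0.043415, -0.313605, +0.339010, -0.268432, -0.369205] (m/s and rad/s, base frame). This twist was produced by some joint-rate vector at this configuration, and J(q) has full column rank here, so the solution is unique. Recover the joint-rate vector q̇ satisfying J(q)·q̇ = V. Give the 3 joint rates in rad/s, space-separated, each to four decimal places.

0.4000 -0.2640 0.8420

o_n = [-0.7298, -0.4827, -0.0014]
J₁: ẑ×o_n = [0.4827, -0.7298, 0.0000], ω = ẑ
J2: z=[-0.9703, -0.2419, 0.0000] o=[-0.0677, 0.2717, 0.1600] → [0.0390, -0.1566, 0.5718, -0.9703, -0.2419, 0.0000]
J3: z=[0.0984, -0.3947, -0.9135] o=[-0.3720, 0.0452, 0.2251] → [-0.3929, 0.3492, -0.1932, 0.0984, -0.3947, -0.9135]
q̇ = J⁺·V = [0.4000, -0.2640, 0.8420]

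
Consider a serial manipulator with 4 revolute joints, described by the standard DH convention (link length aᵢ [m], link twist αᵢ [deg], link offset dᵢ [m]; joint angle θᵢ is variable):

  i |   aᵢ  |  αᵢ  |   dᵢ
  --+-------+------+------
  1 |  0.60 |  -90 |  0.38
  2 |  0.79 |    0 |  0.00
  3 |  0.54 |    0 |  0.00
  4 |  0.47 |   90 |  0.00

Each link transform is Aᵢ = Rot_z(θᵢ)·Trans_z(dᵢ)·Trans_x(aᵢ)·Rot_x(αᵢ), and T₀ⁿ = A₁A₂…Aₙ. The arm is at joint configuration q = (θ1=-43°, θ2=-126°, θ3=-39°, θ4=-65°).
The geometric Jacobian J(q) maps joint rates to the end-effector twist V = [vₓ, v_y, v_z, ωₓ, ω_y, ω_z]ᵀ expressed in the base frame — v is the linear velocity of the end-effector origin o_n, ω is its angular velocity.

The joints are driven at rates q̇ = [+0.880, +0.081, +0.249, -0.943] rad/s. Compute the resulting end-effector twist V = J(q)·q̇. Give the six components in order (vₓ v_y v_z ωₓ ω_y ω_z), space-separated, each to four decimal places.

-0.1799 -0.6601 0.0245 -0.4181 -0.4483 0.8800

o_n = [-0.5032, 0.4693, 0.7988]
J₁: ẑ×o_n = [-0.4693, -0.5032, 0.0000], ω = ẑ
J2: z=[0.6820, 0.7314, 0.0000] o=[0.4388, -0.4092, 0.3800] → [0.3063, -0.2857, 1.2881, 0.6820, 0.7314, 0.0000]
J3: z=[0.6820, 0.7314, 0.0000] o=[0.0992, -0.0925, 1.0191] → [-0.1611, 0.1502, 0.8237, 0.6820, 0.7314, 0.0000]
J4: z=[0.6820, 0.7314, 0.0000] o=[-0.2823, 0.2632, 1.1589] → [-0.2633, 0.2455, 0.3021, 0.6820, 0.7314, 0.0000]
V = J·q̇ = [-0.1799, -0.6601, 0.0245, -0.4181, -0.4483, 0.8800]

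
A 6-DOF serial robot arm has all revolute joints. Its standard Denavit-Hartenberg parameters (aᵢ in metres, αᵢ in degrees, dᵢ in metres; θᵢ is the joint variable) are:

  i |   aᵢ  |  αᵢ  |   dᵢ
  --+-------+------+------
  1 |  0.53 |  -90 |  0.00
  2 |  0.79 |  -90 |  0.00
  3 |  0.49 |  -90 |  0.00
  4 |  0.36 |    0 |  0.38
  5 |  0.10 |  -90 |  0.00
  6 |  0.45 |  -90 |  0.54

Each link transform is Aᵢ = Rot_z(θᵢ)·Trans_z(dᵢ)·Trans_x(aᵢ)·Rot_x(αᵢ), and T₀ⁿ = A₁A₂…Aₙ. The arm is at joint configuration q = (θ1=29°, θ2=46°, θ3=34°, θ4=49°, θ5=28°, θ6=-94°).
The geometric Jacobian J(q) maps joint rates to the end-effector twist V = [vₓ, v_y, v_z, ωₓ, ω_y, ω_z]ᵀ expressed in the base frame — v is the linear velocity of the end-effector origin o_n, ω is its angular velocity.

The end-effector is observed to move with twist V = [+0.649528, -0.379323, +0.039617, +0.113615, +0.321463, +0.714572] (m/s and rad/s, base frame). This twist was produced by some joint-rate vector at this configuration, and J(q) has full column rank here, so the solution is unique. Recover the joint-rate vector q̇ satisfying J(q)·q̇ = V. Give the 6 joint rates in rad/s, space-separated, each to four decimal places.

o_n = [1.4514, -0.1189, -0.0438]
J₁: ẑ×o_n = [0.1189, 1.4514, -0.0000], ω = ẑ
J2: z=[-0.4848, 0.8746, 0.0000] o=[0.4635, 0.2569, 0.0000] → [-0.0383, -0.0212, -0.6818, -0.4848, 0.8746, 0.0000]
J3: z=[-0.6291, -0.3487, -0.6947] o=[0.9435, 0.5230, -0.5683] → [-0.6288, -0.0228, 0.5810, -0.6291, -0.3487, -0.6947]
J4: z=[0.0622, -0.9134, 0.4022] o=[1.3232, 0.4202, -0.8605] → [-0.5292, 0.0008, 0.0836, 0.0622, -0.9134, 0.4022]
J5: z=[0.0622, -0.9134, 0.4022] o=[1.7007, 0.1182, -0.6598] → [-0.4672, -0.1386, -0.2425, 0.0622, -0.9134, 0.4022]
J6: z=[-0.6134, 0.2830, 0.7373] o=[1.7795, 0.1475, -0.6055] → [0.3554, 0.1027, 0.2562, -0.6134, 0.2830, 0.7373]
q̇ = J⁺·V = [-0.3900, -0.1360, -0.7860, 0.6950, -0.6500, 0.7330]

-0.3900 -0.1360 -0.7860 0.6950 -0.6500 0.7330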